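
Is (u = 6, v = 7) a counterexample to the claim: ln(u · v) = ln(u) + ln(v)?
Substituting u = 6, v = 7:
LHS = ln(6 · 7) = ln(42) ≈ 3.738
RHS = ln(6) + ln(7) ≈ 3.738

The sides agree, so this pair does not disprove the claim.

Answer: No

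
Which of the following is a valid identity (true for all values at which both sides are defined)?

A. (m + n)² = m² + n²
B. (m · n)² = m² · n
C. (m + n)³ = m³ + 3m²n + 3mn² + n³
A: fails at (2, 5) — LHS = 49, RHS = 29.
B: fails at (6, 7) — LHS = 1764, RHS = 252.
C: holds — e.g. at (1, 4), both sides equal 125.

Answer: C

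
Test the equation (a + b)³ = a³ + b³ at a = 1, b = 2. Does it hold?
Fails

Substituting a = 1, b = 2:

LHS = (1 + 2)³ = 27
RHS = 1³ + 2³ = 9

LHS ≠ RHS, so the equation does not hold at this point.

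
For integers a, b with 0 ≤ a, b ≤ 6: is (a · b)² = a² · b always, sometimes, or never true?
Sometimes true

It holds at (a, b) = (2, 1) (both sides equal 4), but fails at (a, b) = (3, 3) (LHS = 81, RHS = 27).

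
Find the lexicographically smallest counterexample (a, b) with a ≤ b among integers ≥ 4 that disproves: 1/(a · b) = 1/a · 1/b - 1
Substituting (4, 4) into the claim:
LHS = 1/(4 · 4) = 1/16
RHS = 1/4 · 1/4 - 1 = -15/16

Since LHS ≠ RHS, this pair disproves the claim, and no lexicographically smaller pair (a ≤ b, integers ≥ 4) does.

For instance (9, 9) is also a counterexample (LHS = 1/81, RHS = -80/81), but it's lexicographically larger.

Answer: (a, b) = (4, 4)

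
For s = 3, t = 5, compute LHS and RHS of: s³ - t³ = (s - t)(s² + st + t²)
LHS = 3³ - 5³ = -98
RHS = (3 - 5)(3² + 3·5 + 5²) = -98

LHS = RHS: the two sides agree.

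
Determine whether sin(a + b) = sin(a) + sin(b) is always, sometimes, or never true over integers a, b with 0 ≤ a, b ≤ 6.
Sometimes true

It holds at (a, b) = (0, 2) (both sides equal sin(2) ≈ 0.9093), but fails at (a, b) = (5, 2) (LHS = sin(7) ≈ 0.657, RHS = sin(5) + sin(2) ≈ -0.04963).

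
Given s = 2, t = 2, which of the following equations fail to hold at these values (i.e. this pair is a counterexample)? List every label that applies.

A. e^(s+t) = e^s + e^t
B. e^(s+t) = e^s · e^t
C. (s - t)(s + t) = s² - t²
Evaluating each claim at the given values:
A. LHS = e^4 ≈ 54.6, RHS = 2·e^2 ≈ 14.78 → fails here (LHS ≠ RHS)
B. LHS = e^4 ≈ 54.6, RHS = e^4 ≈ 54.6 → holds here (LHS = RHS)
C. LHS = 0, RHS = 0 → holds here (LHS = RHS)

Answer: A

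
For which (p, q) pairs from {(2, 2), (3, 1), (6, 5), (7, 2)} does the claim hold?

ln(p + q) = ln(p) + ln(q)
(2, 2)

Testing each pair:
(2, 2): LHS = ln(4) ≈ 1.386, RHS = 2·ln(2) ≈ 1.386 → holds
(3, 1): LHS = ln(4) ≈ 1.386, RHS = ln(3) ≈ 1.099 → fails
(6, 5): LHS = ln(11) ≈ 2.398, RHS = ln(5) + ln(6) ≈ 3.401 → fails
(7, 2): LHS = ln(9) ≈ 2.197, RHS = ln(2) + ln(7) ≈ 2.639 → fails

1 of 4 pairs satisfies the claim.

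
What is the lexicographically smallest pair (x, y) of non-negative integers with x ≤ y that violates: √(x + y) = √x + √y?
Substituting (1, 1) into the claim:
LHS = √(1 + 1) = √(2) ≈ 1.414
RHS = √1 + √1 = 2

Since LHS ≠ RHS, this pair disproves the claim, and no lexicographically smaller pair (x ≤ y, non-negative integers) does.

For instance (4, 4) is also a counterexample (LHS = 2·√(2) ≈ 2.828, RHS = 4), but it's lexicographically larger.

Answer: (x, y) = (1, 1)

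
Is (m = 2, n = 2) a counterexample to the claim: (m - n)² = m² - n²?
No

Substituting m = 2, n = 2:
LHS = (2 - 2)² = 0
RHS = 2² - 2² = 0

The sides agree, so this pair does not disprove the claim.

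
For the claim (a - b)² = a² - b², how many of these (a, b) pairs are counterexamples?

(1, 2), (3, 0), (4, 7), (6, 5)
3

Testing each pair:
(1, 2): LHS = 1, RHS = -3 → counterexample
(3, 0): LHS = 9, RHS = 9 → satisfies claim
(4, 7): LHS = 9, RHS = -33 → counterexample
(6, 5): LHS = 1, RHS = 11 → counterexample

That makes 3 counterexamples.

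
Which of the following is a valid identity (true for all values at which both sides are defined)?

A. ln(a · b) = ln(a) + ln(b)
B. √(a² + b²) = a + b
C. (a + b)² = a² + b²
A: holds — e.g. at (2, 5), both sides equal ln(10) ≈ 2.303.
B: fails at (4, 4) — LHS = 4·√(2) ≈ 5.657, RHS = 8.
C: fails at (2, 4) — LHS = 36, RHS = 20.

Answer: A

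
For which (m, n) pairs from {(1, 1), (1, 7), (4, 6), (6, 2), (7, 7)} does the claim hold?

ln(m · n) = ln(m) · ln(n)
(1, 1)

Testing each pair:
(1, 1): LHS = 0, RHS = 0 → holds
(1, 7): LHS = ln(7) ≈ 1.946, RHS = 0 → fails
(4, 6): LHS = ln(24) ≈ 3.178, RHS = ln(4)·ln(6) ≈ 2.484 → fails
(6, 2): LHS = ln(12) ≈ 2.485, RHS = ln(2)·ln(6) ≈ 1.242 → fails
(7, 7): LHS = ln(49) ≈ 3.892, RHS = ln(7)² ≈ 3.787 → fails

1 of 5 pairs satisfies the claim.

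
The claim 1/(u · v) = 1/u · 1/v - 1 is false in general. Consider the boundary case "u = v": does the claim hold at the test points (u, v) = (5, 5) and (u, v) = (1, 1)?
At (5, 5): LHS = 1/25 ≠ RHS = -24/25
At (1, 1): LHS = 1 ≠ RHS = 0

Answer: No, fails at both test points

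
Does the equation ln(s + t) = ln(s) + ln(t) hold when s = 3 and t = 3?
Substituting s = 3, t = 3:

LHS = ln(3 + 3) = ln(6) ≈ 1.792
RHS = ln(3) + ln(3) = 2·ln(3) ≈ 2.197

LHS ≠ RHS, so the equation does not hold at this point.

Answer: Fails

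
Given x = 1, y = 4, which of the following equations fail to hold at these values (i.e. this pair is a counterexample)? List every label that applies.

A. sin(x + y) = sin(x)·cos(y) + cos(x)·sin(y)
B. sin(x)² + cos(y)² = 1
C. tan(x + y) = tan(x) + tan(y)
B, C

Evaluating each claim at the given values:
A. LHS = sin(5) ≈ -0.9589, RHS = sin(1)·cos(4) + sin(4)·cos(1) ≈ -0.9589 → holds here (LHS = RHS)
B. LHS = cos(4)² + sin(1)² ≈ 1.135, RHS = 1 → fails here (LHS ≠ RHS)
C. LHS = tan(5) ≈ -3.381, RHS = tan(4) + tan(1) ≈ 2.715 → fails here (LHS ≠ RHS)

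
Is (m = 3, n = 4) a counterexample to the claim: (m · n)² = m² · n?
Substituting m = 3, n = 4:
LHS = (3 · 4)² = 144
RHS = 3² · 4 = 36

Since LHS ≠ RHS, this pair disproves the claim.

Answer: Yes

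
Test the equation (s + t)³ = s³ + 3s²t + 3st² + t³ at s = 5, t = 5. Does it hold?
Holds

Substituting s = 5, t = 5:

LHS = (5 + 5)³ = 1000
RHS = 5³ + 3·5²·5 + 3·5·5² + 5³ = 1000

LHS = RHS, so the equation holds at this point.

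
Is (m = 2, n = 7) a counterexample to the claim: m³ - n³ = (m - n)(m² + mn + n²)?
Substituting m = 2, n = 7:
LHS = 2³ - 7³ = -335
RHS = (2 - 7)(2² + 2·7 + 7²) = -335

The sides agree, so this pair does not disprove the claim.

Answer: No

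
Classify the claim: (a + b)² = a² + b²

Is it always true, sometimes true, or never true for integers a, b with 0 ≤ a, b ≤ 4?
Sometimes true

It holds at (a, b) = (1, 0) (both sides equal 1), but fails at (a, b) = (4, 2) (LHS = 36, RHS = 20).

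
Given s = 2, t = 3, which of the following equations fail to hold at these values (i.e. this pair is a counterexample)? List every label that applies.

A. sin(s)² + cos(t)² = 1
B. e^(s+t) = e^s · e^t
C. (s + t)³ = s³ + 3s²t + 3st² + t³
A

Evaluating each claim at the given values:
A. LHS = sin(2)² + cos(3)² ≈ 1.807, RHS = 1 → fails here (LHS ≠ RHS)
B. LHS = e^5 ≈ 148.4, RHS = e^5 ≈ 148.4 → holds here (LHS = RHS)
C. LHS = 125, RHS = 125 → holds here (LHS = RHS)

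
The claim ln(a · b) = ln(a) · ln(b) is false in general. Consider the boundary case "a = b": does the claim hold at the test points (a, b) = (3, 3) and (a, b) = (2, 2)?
No, fails at both test points

At (3, 3): LHS = ln(9) ≈ 2.197 ≠ RHS = ln(3)² ≈ 1.207
At (2, 2): LHS = ln(4) ≈ 1.386 ≠ RHS = ln(2)² ≈ 0.4805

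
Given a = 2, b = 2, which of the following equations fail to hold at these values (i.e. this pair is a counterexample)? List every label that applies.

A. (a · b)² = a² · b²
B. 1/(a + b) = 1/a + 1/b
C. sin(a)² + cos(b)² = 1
Evaluating each claim at the given values:
A. LHS = 16, RHS = 16 → holds here (LHS = RHS)
B. LHS = 1/4, RHS = 1 → fails here (LHS ≠ RHS)
C. LHS = cos(2)² + sin(2)² = 1, RHS = 1 → holds here (LHS = RHS)

Answer: B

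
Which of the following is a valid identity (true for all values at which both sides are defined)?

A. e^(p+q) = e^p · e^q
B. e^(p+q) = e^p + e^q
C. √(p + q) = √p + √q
A: holds — e.g. at (2, 5), both sides equal e^7 ≈ 1097.
B: fails at (3, 7) — LHS = e^10 ≈ 22026.5, RHS = e^3 + e^7 ≈ 1117.
C: fails at (3, 4) — LHS = √(7) ≈ 2.646, RHS = √(3) + 2 ≈ 3.732.

Answer: A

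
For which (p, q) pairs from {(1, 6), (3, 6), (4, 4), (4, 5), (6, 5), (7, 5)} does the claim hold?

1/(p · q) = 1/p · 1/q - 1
None

Testing each pair:
(1, 6): LHS = 1/6, RHS = -5/6 → fails
(3, 6): LHS = 1/18, RHS = -17/18 → fails
(4, 4): LHS = 1/16, RHS = -15/16 → fails
(4, 5): LHS = 1/20, RHS = -19/20 → fails
(6, 5): LHS = 1/30, RHS = -29/30 → fails
(7, 5): LHS = 1/35, RHS = -34/35 → fails

No pair satisfies the claim.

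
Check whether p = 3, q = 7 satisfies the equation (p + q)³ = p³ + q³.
Substituting p = 3, q = 7:

LHS = (3 + 7)³ = 1000
RHS = 3³ + 7³ = 370

LHS ≠ RHS, so the equation does not hold at this point.

Answer: Fails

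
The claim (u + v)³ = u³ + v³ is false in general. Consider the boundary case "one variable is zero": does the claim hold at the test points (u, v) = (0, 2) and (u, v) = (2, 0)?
At (0, 2): LHS = 8, RHS = 8 → equal
At (2, 0): LHS = 8, RHS = 8 → equal

So the claim does hold at both of these boundary points, even though it is not an identity.

Answer: Yes, holds at both test points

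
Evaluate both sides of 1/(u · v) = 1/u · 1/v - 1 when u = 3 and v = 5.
LHS = 1/(3 · 5) = 1/15
RHS = 1/3 · 1/5 - 1 = -14/15

LHS ≠ RHS, so the equation does not hold here.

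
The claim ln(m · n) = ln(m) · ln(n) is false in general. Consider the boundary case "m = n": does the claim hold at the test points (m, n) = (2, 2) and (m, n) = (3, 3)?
At (2, 2): LHS = ln(4) ≈ 1.386 ≠ RHS = ln(2)² ≈ 0.4805
At (3, 3): LHS = ln(9) ≈ 2.197 ≠ RHS = ln(3)² ≈ 1.207

Answer: No, fails at both test points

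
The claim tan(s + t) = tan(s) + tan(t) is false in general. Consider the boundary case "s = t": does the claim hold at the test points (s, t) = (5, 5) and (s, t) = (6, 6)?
No, fails at both test points

At (5, 5): LHS = tan(10) ≈ 0.6484 ≠ RHS = 2·tan(5) ≈ -6.761
At (6, 6): LHS = tan(12) ≈ -0.6359 ≠ RHS = 2·tan(6) ≈ -0.582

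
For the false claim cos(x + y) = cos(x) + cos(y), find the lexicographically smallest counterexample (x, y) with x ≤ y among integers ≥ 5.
Substituting (5, 5) into the claim:
LHS = cos(5 + 5) = cos(10) ≈ -0.8391
RHS = cos(5) + cos(5) = 2·cos(5) ≈ 0.5673

Since LHS ≠ RHS, this pair disproves the claim, and no lexicographically smaller pair (x ≤ y, integers ≥ 5) does.

For instance (8, 9) is also a counterexample (LHS = cos(17) ≈ -0.2752, RHS = cos(9) + cos(8) ≈ -1.057), but it's lexicographically larger.

Answer: (x, y) = (5, 5)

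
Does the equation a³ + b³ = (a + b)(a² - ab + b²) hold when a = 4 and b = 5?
Substituting a = 4, b = 5:

LHS = 4³ + 5³ = 189
RHS = (4 + 5)(4² - 4·5 + 5²) = 189

LHS = RHS, so the equation holds at this point.

Answer: Holds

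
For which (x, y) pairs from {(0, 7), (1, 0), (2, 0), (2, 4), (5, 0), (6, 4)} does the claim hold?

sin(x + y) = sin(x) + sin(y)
Testing each pair:
(0, 7): LHS = sin(7) ≈ 0.657, RHS = sin(7) ≈ 0.657 → holds
(1, 0): LHS = sin(1) ≈ 0.8415, RHS = sin(1) ≈ 0.8415 → holds
(2, 0): LHS = sin(2) ≈ 0.9093, RHS = sin(2) ≈ 0.9093 → holds
(2, 4): LHS = sin(6) ≈ -0.2794, RHS = sin(4) + sin(2) ≈ 0.1525 → fails
(5, 0): LHS = sin(5) ≈ -0.9589, RHS = sin(5) ≈ -0.9589 → holds
(6, 4): LHS = sin(10) ≈ -0.544, RHS = sin(4) + sin(6) ≈ -1.036 → fails

4 of 6 pairs satisfy the claim.

Answer: (0, 7), (1, 0), (2, 0), (5, 0)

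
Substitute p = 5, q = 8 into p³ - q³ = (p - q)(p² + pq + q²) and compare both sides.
LHS = 5³ - 8³ = -387
RHS = (5 - 8)(5² + 5·8 + 8²) = -387

LHS = RHS: the two sides agree.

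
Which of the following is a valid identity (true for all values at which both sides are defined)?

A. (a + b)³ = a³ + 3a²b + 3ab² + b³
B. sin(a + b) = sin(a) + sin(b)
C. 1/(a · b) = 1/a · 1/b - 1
A

A: holds — e.g. at (4, 4), both sides equal 512.
B: fails at (4, 6) — LHS = sin(10) ≈ -0.544, RHS = sin(4) + sin(6) ≈ -1.036.
C: fails at (3, 7) — LHS = 1/21, RHS = -20/21.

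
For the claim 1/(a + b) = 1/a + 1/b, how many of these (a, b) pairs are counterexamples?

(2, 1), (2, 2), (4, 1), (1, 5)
4

Testing each pair:
(2, 1): LHS = 1/3, RHS = 3/2 → counterexample
(2, 2): LHS = 1/4, RHS = 1 → counterexample
(4, 1): LHS = 1/5, RHS = 5/4 → counterexample
(1, 5): LHS = 1/6, RHS = 6/5 → counterexample

That makes 4 counterexamples.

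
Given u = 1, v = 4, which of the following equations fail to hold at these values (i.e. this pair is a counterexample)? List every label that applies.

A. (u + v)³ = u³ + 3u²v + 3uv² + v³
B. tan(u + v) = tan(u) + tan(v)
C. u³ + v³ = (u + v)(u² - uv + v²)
B

Evaluating each claim at the given values:
A. LHS = 125, RHS = 125 → holds here (LHS = RHS)
B. LHS = tan(5) ≈ -3.381, RHS = tan(4) + tan(1) ≈ 2.715 → fails here (LHS ≠ RHS)
C. LHS = 65, RHS = 65 → holds here (LHS = RHS)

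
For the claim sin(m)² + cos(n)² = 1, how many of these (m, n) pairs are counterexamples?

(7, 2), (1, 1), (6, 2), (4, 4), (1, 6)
3

Testing each pair:
(7, 2): LHS = cos(2)² + sin(7)² ≈ 0.6048, RHS = 1 → counterexample
(1, 1): LHS = cos(1)² + sin(1)² = 1, RHS = 1 → satisfies claim
(6, 2): LHS = sin(6)² + cos(2)² ≈ 0.2513, RHS = 1 → counterexample
(4, 4): LHS = cos(4)² + sin(4)² = 1, RHS = 1 → satisfies claim
(1, 6): LHS = sin(1)² + cos(6)² ≈ 1.63, RHS = 1 → counterexample

That makes 3 counterexamples.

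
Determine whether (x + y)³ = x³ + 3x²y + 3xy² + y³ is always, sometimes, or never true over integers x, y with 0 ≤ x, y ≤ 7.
Always true

The identity holds for every pair in the range. For instance at (x, y) = (0, 1): both sides equal 1.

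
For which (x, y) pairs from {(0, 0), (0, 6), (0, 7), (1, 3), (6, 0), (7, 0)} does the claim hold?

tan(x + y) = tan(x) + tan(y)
Testing each pair:
(0, 0): LHS = 0, RHS = 0 → holds
(0, 6): LHS = tan(6) ≈ -0.291, RHS = tan(6) ≈ -0.291 → holds
(0, 7): LHS = tan(7) ≈ 0.8714, RHS = tan(7) ≈ 0.8714 → holds
(1, 3): LHS = tan(4) ≈ 1.158, RHS = tan(3) + tan(1) ≈ 1.415 → fails
(6, 0): LHS = tan(6) ≈ -0.291, RHS = tan(6) ≈ -0.291 → holds
(7, 0): LHS = tan(7) ≈ 0.8714, RHS = tan(7) ≈ 0.8714 → holds

5 of 6 pairs satisfy the claim.

Answer: (0, 0), (0, 6), (0, 7), (6, 0), (7, 0)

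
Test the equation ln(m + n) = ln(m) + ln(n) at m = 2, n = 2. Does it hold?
Holds

Substituting m = 2, n = 2:

LHS = ln(2 + 2) = ln(4) ≈ 1.386
RHS = ln(2) + ln(2) = 2·ln(2) ≈ 1.386

LHS = RHS, so the equation holds at this point.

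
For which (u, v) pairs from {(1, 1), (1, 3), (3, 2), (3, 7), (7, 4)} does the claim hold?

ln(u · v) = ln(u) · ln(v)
(1, 1)

Testing each pair:
(1, 1): LHS = 0, RHS = 0 → holds
(1, 3): LHS = ln(3) ≈ 1.099, RHS = 0 → fails
(3, 2): LHS = ln(6) ≈ 1.792, RHS = ln(2)·ln(3) ≈ 0.7615 → fails
(3, 7): LHS = ln(21) ≈ 3.045, RHS = ln(3)·ln(7) ≈ 2.138 → fails
(7, 4): LHS = ln(28) ≈ 3.332, RHS = ln(4)·ln(7) ≈ 2.698 → fails

1 of 5 pairs satisfies the claim.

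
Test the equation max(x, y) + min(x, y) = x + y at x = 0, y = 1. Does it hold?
Holds

Substituting x = 0, y = 1:

LHS = max(0, 1) + min(0, 1) = 1
RHS = 0 + 1 = 1

LHS = RHS, so the equation holds at this point.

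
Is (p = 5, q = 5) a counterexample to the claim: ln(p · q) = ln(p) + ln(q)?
Substituting p = 5, q = 5:
LHS = ln(5 · 5) = ln(25) ≈ 3.219
RHS = ln(5) + ln(5) = 2·ln(5) ≈ 3.219

The sides agree, so this pair does not disprove the claim.

Answer: No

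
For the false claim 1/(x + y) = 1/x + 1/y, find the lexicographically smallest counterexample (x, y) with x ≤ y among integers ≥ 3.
(x, y) = (3, 3)

Substituting (3, 3) into the claim:
LHS = 1/(3 + 3) = 1/6
RHS = 1/3 + 1/3 = 2/3

Since LHS ≠ RHS, this pair disproves the claim, and no lexicographically smaller pair (x ≤ y, integers ≥ 3) does.

For instance (5, 10) is also a counterexample (LHS = 1/15, RHS = 3/10), but it's lexicographically larger.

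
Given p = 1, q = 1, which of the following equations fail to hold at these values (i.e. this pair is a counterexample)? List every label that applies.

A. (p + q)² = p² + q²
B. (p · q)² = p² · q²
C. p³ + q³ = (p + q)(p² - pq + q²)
Evaluating each claim at the given values:
A. LHS = 4, RHS = 2 → fails here (LHS ≠ RHS)
B. LHS = 1, RHS = 1 → holds here (LHS = RHS)
C. LHS = 2, RHS = 2 → holds here (LHS = RHS)

Answer: A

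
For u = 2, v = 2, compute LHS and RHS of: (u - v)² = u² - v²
LHS = (2 - 2)² = 0
RHS = 2² - 2² = 0

LHS = RHS: the two sides agree.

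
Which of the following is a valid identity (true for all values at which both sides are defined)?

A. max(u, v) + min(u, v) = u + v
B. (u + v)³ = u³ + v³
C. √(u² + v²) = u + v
A: holds — e.g. at (1, 2), both sides equal 3.
B: fails at (1, 1) — LHS = 8, RHS = 2.
C: fails at (2, 7) — LHS = √(53) ≈ 7.28, RHS = 9.

Answer: A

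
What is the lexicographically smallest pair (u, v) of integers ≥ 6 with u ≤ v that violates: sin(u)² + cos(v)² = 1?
Substituting (6, 7) into the claim:
LHS = sin(6)² + cos(7)² ≈ 0.6464
RHS = 1

Since LHS ≠ RHS, this pair disproves the claim, and no lexicographically smaller pair (u ≤ v, integers ≥ 6) does.

For instance (7, 10) is also a counterexample (LHS = sin(7)² + cos(10)² ≈ 1.136, RHS = 1), but it's lexicographically larger.

Answer: (u, v) = (6, 7)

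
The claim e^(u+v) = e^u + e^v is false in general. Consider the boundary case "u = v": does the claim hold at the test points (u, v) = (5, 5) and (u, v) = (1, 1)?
No, fails at both test points

At (5, 5): LHS = e^10 ≈ 22026.5 ≠ RHS = 2·e^5 ≈ 296.8
At (1, 1): LHS = e^2 ≈ 7.389 ≠ RHS = 2·e ≈ 5.437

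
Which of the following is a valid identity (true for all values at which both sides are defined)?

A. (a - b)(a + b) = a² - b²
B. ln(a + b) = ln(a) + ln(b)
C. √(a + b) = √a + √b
A

A: holds — e.g. at (1, 3), both sides equal -8.
B: fails at (5, 8) — LHS = ln(13) ≈ 2.565, RHS = ln(5) + ln(8) ≈ 3.689.
C: fails at (1, 2) — LHS = √(3) ≈ 1.732, RHS = 1 + √(2) ≈ 2.414.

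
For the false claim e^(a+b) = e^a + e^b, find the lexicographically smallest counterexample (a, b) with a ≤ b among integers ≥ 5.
(a, b) = (5, 5)

Substituting (5, 5) into the claim:
LHS = e^(5+5) = e^10 ≈ 22026.5
RHS = e^5 + e^5 = 2·e^5 ≈ 296.8

Since LHS ≠ RHS, this pair disproves the claim, and no lexicographically smaller pair (a ≤ b, integers ≥ 5) does.

For instance (8, 8) is also a counterexample (LHS = e^16 ≈ 8886110.5, RHS = 2·e^8 ≈ 5962), but it's lexicographically larger.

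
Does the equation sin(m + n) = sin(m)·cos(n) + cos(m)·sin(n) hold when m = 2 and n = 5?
Substituting m = 2, n = 5:

LHS = sin(2 + 5) = sin(7) ≈ 0.657
RHS = sin(2)·cos(5) + cos(2)·sin(5) = sin(2)·cos(5) + sin(5)·cos(2) ≈ 0.657

LHS = RHS, so the equation holds at this point.

Answer: Holds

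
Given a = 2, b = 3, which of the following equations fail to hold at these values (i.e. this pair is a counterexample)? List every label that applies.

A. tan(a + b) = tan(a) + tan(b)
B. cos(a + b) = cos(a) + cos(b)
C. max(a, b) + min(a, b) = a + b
Evaluating each claim at the given values:
A. LHS = tan(5) ≈ -3.381, RHS = tan(2) + tan(3) ≈ -2.328 → fails here (LHS ≠ RHS)
B. LHS = cos(5) ≈ 0.2837, RHS = cos(3) + cos(2) ≈ -1.406 → fails here (LHS ≠ RHS)
C. LHS = 5, RHS = 5 → holds here (LHS = RHS)

Answer: A, B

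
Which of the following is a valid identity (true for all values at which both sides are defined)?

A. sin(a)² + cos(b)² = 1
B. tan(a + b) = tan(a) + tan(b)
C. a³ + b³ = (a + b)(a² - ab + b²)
A: fails at (4, 5) — LHS = cos(5)² + sin(4)² ≈ 0.6532, RHS = 1.
B: fails at (1, 3) — LHS = tan(4) ≈ 1.158, RHS = tan(3) + tan(1) ≈ 1.415.
C: holds — e.g. at (5, 8), both sides equal 637.

Answer: C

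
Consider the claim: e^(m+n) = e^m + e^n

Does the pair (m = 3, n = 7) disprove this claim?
Yes

Substituting m = 3, n = 7:
LHS = e^(3+7) = e^10 ≈ 22026.5
RHS = e^3 + e^7 ≈ 1117

Since LHS ≠ RHS, this pair disproves the claim.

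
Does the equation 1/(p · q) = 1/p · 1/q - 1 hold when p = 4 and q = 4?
Substituting p = 4, q = 4:

LHS = 1/(4 · 4) = 1/16
RHS = 1/4 · 1/4 - 1 = -15/16

LHS ≠ RHS, so the equation does not hold at this point.

Answer: Fails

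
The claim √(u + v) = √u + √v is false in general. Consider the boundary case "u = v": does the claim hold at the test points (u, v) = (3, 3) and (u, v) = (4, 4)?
No, fails at both test points

At (3, 3): LHS = √(6) ≈ 2.449 ≠ RHS = 2·√(3) ≈ 3.464
At (4, 4): LHS = 2·√(2) ≈ 2.828 ≠ RHS = 4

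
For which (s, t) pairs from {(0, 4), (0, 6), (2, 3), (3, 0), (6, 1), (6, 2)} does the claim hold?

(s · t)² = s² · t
Testing each pair:
(0, 4): LHS = 0, RHS = 0 → holds
(0, 6): LHS = 0, RHS = 0 → holds
(2, 3): LHS = 36, RHS = 12 → fails
(3, 0): LHS = 0, RHS = 0 → holds
(6, 1): LHS = 36, RHS = 36 → holds
(6, 2): LHS = 144, RHS = 72 → fails

4 of 6 pairs satisfy the claim.

Answer: (0, 4), (0, 6), (3, 0), (6, 1)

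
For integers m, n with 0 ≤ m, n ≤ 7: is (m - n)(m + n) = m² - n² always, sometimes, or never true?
Always true

The identity holds for every pair in the range. For instance at (m, n) = (6, 2): both sides equal 32.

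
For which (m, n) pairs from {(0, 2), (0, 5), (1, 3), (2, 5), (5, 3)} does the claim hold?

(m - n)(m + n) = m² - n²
Testing each pair:
(0, 2): LHS = -4, RHS = -4 → holds
(0, 5): LHS = -25, RHS = -25 → holds
(1, 3): LHS = -8, RHS = -8 → holds
(2, 5): LHS = -21, RHS = -21 → holds
(5, 3): LHS = 16, RHS = 16 → holds

Every pair satisfies the claim.

Answer: All pairs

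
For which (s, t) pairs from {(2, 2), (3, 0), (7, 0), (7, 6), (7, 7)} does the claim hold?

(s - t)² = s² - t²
Testing each pair:
(2, 2): LHS = 0, RHS = 0 → holds
(3, 0): LHS = 9, RHS = 9 → holds
(7, 0): LHS = 49, RHS = 49 → holds
(7, 6): LHS = 1, RHS = 13 → fails
(7, 7): LHS = 0, RHS = 0 → holds

4 of 5 pairs satisfy the claim.

Answer: (2, 2), (3, 0), (7, 0), (7, 7)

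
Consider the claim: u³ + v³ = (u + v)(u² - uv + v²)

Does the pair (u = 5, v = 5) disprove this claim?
Substituting u = 5, v = 5:
LHS = 5³ + 5³ = 250
RHS = (5 + 5)(5² - 5·5 + 5²) = 250

The sides agree, so this pair does not disprove the claim.

Answer: No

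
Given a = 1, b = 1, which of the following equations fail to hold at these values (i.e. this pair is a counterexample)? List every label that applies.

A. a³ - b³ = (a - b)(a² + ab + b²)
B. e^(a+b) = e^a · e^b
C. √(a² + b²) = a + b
C

Evaluating each claim at the given values:
A. LHS = 0, RHS = 0 → holds here (LHS = RHS)
B. LHS = e^2 ≈ 7.389, RHS = e^2 ≈ 7.389 → holds here (LHS = RHS)
C. LHS = √(2) ≈ 1.414, RHS = 2 → fails here (LHS ≠ RHS)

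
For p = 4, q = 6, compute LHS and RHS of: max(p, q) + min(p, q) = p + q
LHS = max(4, 6) + min(4, 6) = 10
RHS = 4 + 6 = 10

LHS = RHS: the two sides agree.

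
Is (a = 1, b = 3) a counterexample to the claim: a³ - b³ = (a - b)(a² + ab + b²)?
No

Substituting a = 1, b = 3:
LHS = 1³ - 3³ = -26
RHS = (1 - 3)(1² + 1·3 + 3²) = -26

The sides agree, so this pair does not disprove the claim.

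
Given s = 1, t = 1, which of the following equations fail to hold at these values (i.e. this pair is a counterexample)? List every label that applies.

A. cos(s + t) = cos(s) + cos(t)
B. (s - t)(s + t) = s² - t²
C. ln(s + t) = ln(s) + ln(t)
Evaluating each claim at the given values:
A. LHS = cos(2) ≈ -0.4161, RHS = 2·cos(1) ≈ 1.081 → fails here (LHS ≠ RHS)
B. LHS = 0, RHS = 0 → holds here (LHS = RHS)
C. LHS = ln(2) ≈ 0.6931, RHS = 0 → fails here (LHS ≠ RHS)

Answer: A, C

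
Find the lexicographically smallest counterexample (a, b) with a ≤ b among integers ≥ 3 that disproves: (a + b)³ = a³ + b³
Substituting (3, 3) into the claim:
LHS = (3 + 3)³ = 216
RHS = 3³ + 3³ = 54

Since LHS ≠ RHS, this pair disproves the claim, and no lexicographically smaller pair (a ≤ b, integers ≥ 3) does.

For instance (7, 10) is also a counterexample (LHS = 4913, RHS = 1343), but it's lexicographically larger.

Answer: (a, b) = (3, 3)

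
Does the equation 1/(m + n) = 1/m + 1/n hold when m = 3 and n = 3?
Substituting m = 3, n = 3:

LHS = 1/(3 + 3) = 1/6
RHS = 1/3 + 1/3 = 2/3

LHS ≠ RHS, so the equation does not hold at this point.

Answer: Fails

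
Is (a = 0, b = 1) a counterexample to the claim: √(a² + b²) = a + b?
No

Substituting a = 0, b = 1:
LHS = √(0² + 1²) = 1
RHS = 0 + 1 = 1

The sides agree, so this pair does not disprove the claim.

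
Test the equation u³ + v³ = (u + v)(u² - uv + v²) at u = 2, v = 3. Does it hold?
Holds

Substituting u = 2, v = 3:

LHS = 2³ + 3³ = 35
RHS = (2 + 3)(2² - 2·3 + 3²) = 35

LHS = RHS, so the equation holds at this point.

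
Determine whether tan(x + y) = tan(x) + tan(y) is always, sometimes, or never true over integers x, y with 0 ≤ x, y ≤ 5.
It holds at (x, y) = (1, 0) (both sides equal tan(1) ≈ 1.557), but fails at (x, y) = (2, 5) (LHS = tan(7) ≈ 0.8714, RHS = tan(5) + tan(2) ≈ -5.566).

Answer: Sometimes true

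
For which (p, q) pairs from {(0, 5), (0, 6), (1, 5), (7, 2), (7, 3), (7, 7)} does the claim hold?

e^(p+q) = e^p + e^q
Testing each pair:
(0, 5): LHS = e^5 ≈ 148.4, RHS = 1 + e^5 ≈ 149.4 → fails
(0, 6): LHS = e^6 ≈ 403.4, RHS = 1 + e^6 ≈ 404.4 → fails
(1, 5): LHS = e^6 ≈ 403.4, RHS = e + e^5 ≈ 151.1 → fails
(7, 2): LHS = e^9 ≈ 8103, RHS = e^2 + e^7 ≈ 1104 → fails
(7, 3): LHS = e^10 ≈ 22026.5, RHS = e^3 + e^7 ≈ 1117 → fails
(7, 7): LHS = e^14 ≈ 1202604.3, RHS = 2·e^7 ≈ 2193 → fails

No pair satisfies the claim.

Answer: None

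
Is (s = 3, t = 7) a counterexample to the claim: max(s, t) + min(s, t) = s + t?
No

Substituting s = 3, t = 7:
LHS = max(3, 7) + min(3, 7) = 10
RHS = 3 + 7 = 10

The sides agree, so this pair does not disprove the claim.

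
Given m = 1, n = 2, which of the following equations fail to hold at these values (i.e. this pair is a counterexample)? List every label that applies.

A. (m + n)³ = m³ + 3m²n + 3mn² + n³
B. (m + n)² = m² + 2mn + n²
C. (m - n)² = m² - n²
C

Evaluating each claim at the given values:
A. LHS = 27, RHS = 27 → holds here (LHS = RHS)
B. LHS = 9, RHS = 9 → holds here (LHS = RHS)
C. LHS = 1, RHS = -3 → fails here (LHS ≠ RHS)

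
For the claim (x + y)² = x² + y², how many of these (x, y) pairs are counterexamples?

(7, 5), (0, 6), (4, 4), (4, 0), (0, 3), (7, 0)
Testing each pair:
(7, 5): LHS = 144, RHS = 74 → counterexample
(0, 6): LHS = 36, RHS = 36 → satisfies claim
(4, 4): LHS = 64, RHS = 32 → counterexample
(4, 0): LHS = 16, RHS = 16 → satisfies claim
(0, 3): LHS = 9, RHS = 9 → satisfies claim
(7, 0): LHS = 49, RHS = 49 → satisfies claim

That makes 2 counterexamples.

Answer: 2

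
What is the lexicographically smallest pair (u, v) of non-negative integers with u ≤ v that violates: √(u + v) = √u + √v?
(u, v) = (1, 1)

At (0, 2): both sides equal √(2) ≈ 1.414, so it holds there.

Substituting (1, 1) into the claim:
LHS = √(1 + 1) = √(2) ≈ 1.414
RHS = √1 + √1 = 2

Since LHS ≠ RHS, this pair disproves the claim, and no lexicographically smaller pair (u ≤ v, non-negative integers) does.

For instance (2, 7) is also a counterexample (LHS = 3, RHS = √(2) + √(7) ≈ 4.06), but it's lexicographically larger.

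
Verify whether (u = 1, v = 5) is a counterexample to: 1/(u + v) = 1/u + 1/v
Yes

Substituting u = 1, v = 5:
LHS = 1/(1 + 5) = 1/6
RHS = 1/1 + 1/5 = 6/5

Since LHS ≠ RHS, this pair disproves the claim.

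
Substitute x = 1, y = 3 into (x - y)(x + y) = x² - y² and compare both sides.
LHS = (1 - 3)(1 + 3) = -8
RHS = 1² - 3² = -8

LHS = RHS: the two sides agree.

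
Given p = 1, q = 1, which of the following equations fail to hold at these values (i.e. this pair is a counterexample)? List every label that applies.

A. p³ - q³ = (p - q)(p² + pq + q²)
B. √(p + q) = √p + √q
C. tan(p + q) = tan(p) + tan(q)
B, C

Evaluating each claim at the given values:
A. LHS = 0, RHS = 0 → holds here (LHS = RHS)
B. LHS = √(2) ≈ 1.414, RHS = 2 → fails here (LHS ≠ RHS)
C. LHS = tan(2) ≈ -2.185, RHS = 2·tan(1) ≈ 3.115 → fails here (LHS ≠ RHS)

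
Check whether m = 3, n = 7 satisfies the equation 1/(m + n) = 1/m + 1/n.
Substituting m = 3, n = 7:

LHS = 1/(3 + 7) = 1/10
RHS = 1/3 + 1/7 = 10/21

LHS ≠ RHS, so the equation does not hold at this point.

Answer: Fails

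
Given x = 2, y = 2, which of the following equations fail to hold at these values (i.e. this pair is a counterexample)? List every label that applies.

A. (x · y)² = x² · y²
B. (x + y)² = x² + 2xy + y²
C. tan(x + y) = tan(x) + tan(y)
C

Evaluating each claim at the given values:
A. LHS = 16, RHS = 16 → holds here (LHS = RHS)
B. LHS = 16, RHS = 16 → holds here (LHS = RHS)
C. LHS = tan(4) ≈ 1.158, RHS = 2·tan(2) ≈ -4.37 → fails here (LHS ≠ RHS)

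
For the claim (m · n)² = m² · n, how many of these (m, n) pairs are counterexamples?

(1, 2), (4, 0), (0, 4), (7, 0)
Testing each pair:
(1, 2): LHS = 4, RHS = 2 → counterexample
(4, 0): LHS = 0, RHS = 0 → satisfies claim
(0, 4): LHS = 0, RHS = 0 → satisfies claim
(7, 0): LHS = 0, RHS = 0 → satisfies claim

That makes 1 counterexample.

Answer: 1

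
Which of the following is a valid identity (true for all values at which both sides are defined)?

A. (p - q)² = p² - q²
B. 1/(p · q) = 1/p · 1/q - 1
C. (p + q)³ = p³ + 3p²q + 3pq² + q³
C

A: fails at (3, 7) — LHS = 16, RHS = -40.
B: fails at (3, 5) — LHS = 1/15, RHS = -14/15.
C: holds — e.g. at (0, 1), both sides equal 1.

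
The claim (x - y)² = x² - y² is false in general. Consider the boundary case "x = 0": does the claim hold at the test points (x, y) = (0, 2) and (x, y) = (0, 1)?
At (0, 2): LHS = 4 ≠ RHS = -4
At (0, 1): LHS = 1 ≠ RHS = -1

Answer: No, fails at both test points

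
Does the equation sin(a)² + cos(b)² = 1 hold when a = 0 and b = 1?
Fails

Substituting a = 0, b = 1:

LHS = sin(0)² + cos(1)² = cos(1)² ≈ 0.2919
RHS = 1

LHS ≠ RHS, so the equation does not hold at this point.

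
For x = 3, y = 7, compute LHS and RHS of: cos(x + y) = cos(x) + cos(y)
LHS = cos(3 + 7) = cos(10) ≈ -0.8391
RHS = cos(3) + cos(7) ≈ -0.2361

LHS ≠ RHS (they differ by about 0.603), so the equation does not hold here.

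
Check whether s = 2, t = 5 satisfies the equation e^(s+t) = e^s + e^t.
Fails

Substituting s = 2, t = 5:

LHS = e^(2+5) = e^7 ≈ 1097
RHS = e^2 + e^5 ≈ 155.8

LHS ≠ RHS, so the equation does not hold at this point.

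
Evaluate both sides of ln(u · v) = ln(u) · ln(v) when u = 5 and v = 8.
LHS = ln(5 · 8) = ln(40) ≈ 3.689
RHS = ln(5) · ln(8) ≈ 3.347

LHS ≠ RHS (they differ by about 0.3421), so the equation does not hold here.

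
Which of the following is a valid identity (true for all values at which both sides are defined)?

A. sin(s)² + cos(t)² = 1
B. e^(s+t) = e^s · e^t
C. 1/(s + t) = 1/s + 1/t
A: fails at (1, 3) — LHS = sin(1)² + cos(3)² ≈ 1.688, RHS = 1.
B: holds — e.g. at (1, 1), both sides equal e^2 ≈ 7.389.
C: fails at (2, 5) — LHS = 1/7, RHS = 7/10.

Answer: B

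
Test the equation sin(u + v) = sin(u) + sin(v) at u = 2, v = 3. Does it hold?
Substituting u = 2, v = 3:

LHS = sin(2 + 3) = sin(5) ≈ -0.9589
RHS = sin(2) + sin(3) ≈ 1.05

LHS ≠ RHS, so the equation does not hold at this point.

Answer: Fails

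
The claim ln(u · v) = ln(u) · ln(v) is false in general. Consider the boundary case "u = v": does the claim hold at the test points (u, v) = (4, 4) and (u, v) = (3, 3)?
At (4, 4): LHS = ln(16) ≈ 2.773 ≠ RHS = ln(4)² ≈ 1.922
At (3, 3): LHS = ln(9) ≈ 2.197 ≠ RHS = ln(3)² ≈ 1.207

Answer: No, fails at both test points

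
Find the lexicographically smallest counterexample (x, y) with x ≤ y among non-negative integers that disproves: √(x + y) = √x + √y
Substituting (1, 1) into the claim:
LHS = √(1 + 1) = √(2) ≈ 1.414
RHS = √1 + √1 = 2

Since LHS ≠ RHS, this pair disproves the claim, and no lexicographically smaller pair (x ≤ y, non-negative integers) does.

For instance (4, 4) is also a counterexample (LHS = 2·√(2) ≈ 2.828, RHS = 4), but it's lexicographically larger.

Answer: (x, y) = (1, 1)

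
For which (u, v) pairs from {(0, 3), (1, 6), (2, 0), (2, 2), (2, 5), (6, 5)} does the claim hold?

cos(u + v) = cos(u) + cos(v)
Testing each pair:
(0, 3): LHS = cos(3) ≈ -0.99, RHS = cos(3) + 1 ≈ 0.01001 → fails
(1, 6): LHS = cos(7) ≈ 0.7539, RHS = cos(1) + cos(6) ≈ 1.5 → fails
(2, 0): LHS = cos(2) ≈ -0.4161, RHS = cos(2) + 1 ≈ 0.5839 → fails
(2, 2): LHS = cos(4) ≈ -0.6536, RHS = 2·cos(2) ≈ -0.8323 → fails
(2, 5): LHS = cos(7) ≈ 0.7539, RHS = cos(2) + cos(5) ≈ -0.1325 → fails
(6, 5): LHS = cos(11) ≈ 0.004426, RHS = cos(5) + cos(6) ≈ 1.244 → fails

No pair satisfies the claim.

Answer: None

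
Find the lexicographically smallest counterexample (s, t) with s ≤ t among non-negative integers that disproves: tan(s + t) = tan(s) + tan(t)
Substituting (1, 1) into the claim:
LHS = tan(1 + 1) = tan(2) ≈ -2.185
RHS = tan(1) + tan(1) = 2·tan(1) ≈ 3.115

Since LHS ≠ RHS, this pair disproves the claim, and no lexicographically smaller pair (s ≤ t, non-negative integers) does.

For instance (1, 7) is also a counterexample (LHS = tan(8) ≈ -6.8, RHS = tan(7) + tan(1) ≈ 2.429), but it's lexicographically larger.

Answer: (s, t) = (1, 1)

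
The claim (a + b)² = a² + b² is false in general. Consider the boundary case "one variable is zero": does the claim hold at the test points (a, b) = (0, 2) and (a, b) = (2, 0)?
At (0, 2): LHS = 4, RHS = 4 → equal
At (2, 0): LHS = 4, RHS = 4 → equal

So the claim does hold at both of these boundary points, even though it is not an identity.

Answer: Yes, holds at both test points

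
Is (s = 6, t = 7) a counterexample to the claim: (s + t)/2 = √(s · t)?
Substituting s = 6, t = 7:
LHS = (6 + 7)/2 = 13/2
RHS = √(6 · 7) = √(42) ≈ 6.481

Since LHS ≠ RHS, this pair disproves the claim.

Answer: Yes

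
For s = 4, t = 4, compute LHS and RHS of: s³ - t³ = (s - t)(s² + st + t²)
LHS = 4³ - 4³ = 0
RHS = (4 - 4)(4² + 4·4 + 4²) = 0

LHS = RHS: the two sides agree.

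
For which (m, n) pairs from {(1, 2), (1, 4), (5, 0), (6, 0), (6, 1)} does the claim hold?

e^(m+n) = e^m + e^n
None

Testing each pair:
(1, 2): LHS = e^3 ≈ 20.09, RHS = e + e^2 ≈ 10.11 → fails
(1, 4): LHS = e^5 ≈ 148.4, RHS = e + e^4 ≈ 57.32 → fails
(5, 0): LHS = e^5 ≈ 148.4, RHS = 1 + e^5 ≈ 149.4 → fails
(6, 0): LHS = e^6 ≈ 403.4, RHS = 1 + e^6 ≈ 404.4 → fails
(6, 1): LHS = e^7 ≈ 1097, RHS = e + e^6 ≈ 406.1 → fails

No pair satisfies the claim.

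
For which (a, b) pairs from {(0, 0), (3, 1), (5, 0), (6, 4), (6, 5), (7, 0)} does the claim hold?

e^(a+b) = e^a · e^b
All pairs

Testing each pair:
(0, 0): LHS = 1, RHS = 1 → holds
(3, 1): LHS = e^4 ≈ 54.6, RHS = e^4 ≈ 54.6 → holds
(5, 0): LHS = e^5 ≈ 148.4, RHS = e^5 ≈ 148.4 → holds
(6, 4): LHS = e^10 ≈ 22026.5, RHS = e^10 ≈ 22026.5 → holds
(6, 5): LHS = e^11 ≈ 59874.1, RHS = e^11 ≈ 59874.1 → holds
(7, 0): LHS = e^7 ≈ 1097, RHS = e^7 ≈ 1097 → holds

Every pair satisfies the claim.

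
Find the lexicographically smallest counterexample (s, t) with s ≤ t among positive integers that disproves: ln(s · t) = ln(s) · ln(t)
(s, t) = (1, 2)

Substituting (1, 2) into the claim:
LHS = ln(1 · 2) = ln(2) ≈ 0.6931
RHS = ln(1) · ln(2) = 0

Since LHS ≠ RHS, this pair disproves the claim, and no lexicographically smaller pair (s ≤ t, positive integers) does.

For instance (2, 6) is also a counterexample (LHS = ln(12) ≈ 2.485, RHS = ln(2)·ln(6) ≈ 1.242), but it's lexicographically larger.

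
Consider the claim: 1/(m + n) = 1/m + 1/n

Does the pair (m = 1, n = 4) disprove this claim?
Yes

Substituting m = 1, n = 4:
LHS = 1/(1 + 4) = 1/5
RHS = 1/1 + 1/4 = 5/4

Since LHS ≠ RHS, this pair disproves the claim.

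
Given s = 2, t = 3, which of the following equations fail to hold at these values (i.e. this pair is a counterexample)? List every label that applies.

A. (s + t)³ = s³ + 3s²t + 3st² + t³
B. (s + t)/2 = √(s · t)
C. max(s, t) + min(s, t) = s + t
B

Evaluating each claim at the given values:
A. LHS = 125, RHS = 125 → holds here (LHS = RHS)
B. LHS = 5/2, RHS = √(6) ≈ 2.449 → fails here (LHS ≠ RHS)
C. LHS = 5, RHS = 5 → holds here (LHS = RHS)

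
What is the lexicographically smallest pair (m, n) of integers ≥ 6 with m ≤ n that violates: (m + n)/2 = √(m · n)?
Substituting (6, 7) into the claim:
LHS = (6 + 7)/2 = 13/2
RHS = √(6 · 7) = √(42) ≈ 6.481

Since LHS ≠ RHS, this pair disproves the claim, and no lexicographically smaller pair (m ≤ n, integers ≥ 6) does.

For instance (8, 11) is also a counterexample (LHS = 19/2, RHS = 2·√(22) ≈ 9.381), but it's lexicographically larger.

Answer: (m, n) = (6, 7)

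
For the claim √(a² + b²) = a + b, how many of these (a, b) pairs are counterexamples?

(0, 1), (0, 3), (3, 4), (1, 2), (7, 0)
2

Testing each pair:
(0, 1): LHS = 1, RHS = 1 → satisfies claim
(0, 3): LHS = 3, RHS = 3 → satisfies claim
(3, 4): LHS = 5, RHS = 7 → counterexample
(1, 2): LHS = √(5) ≈ 2.236, RHS = 3 → counterexample
(7, 0): LHS = 7, RHS = 7 → satisfies claim

That makes 2 counterexamples.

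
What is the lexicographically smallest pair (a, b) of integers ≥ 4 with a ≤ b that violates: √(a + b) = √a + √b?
Substituting (4, 4) into the claim:
LHS = √(4 + 4) = 2·√(2) ≈ 2.828
RHS = √4 + √4 = 4

Since LHS ≠ RHS, this pair disproves the claim, and no lexicographically smaller pair (a ≤ b, integers ≥ 4) does.

For instance (5, 8) is also a counterexample (LHS = √(13) ≈ 3.606, RHS = √(5) + 2·√(2) ≈ 5.064), but it's lexicographically larger.

Answer: (a, b) = (4, 4)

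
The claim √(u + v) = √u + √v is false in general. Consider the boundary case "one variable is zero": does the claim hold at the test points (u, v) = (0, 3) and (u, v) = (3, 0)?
Yes, holds at both test points

At (0, 3): LHS = √(3) ≈ 1.732, RHS = √(3) ≈ 1.732 → equal
At (3, 0): LHS = √(3) ≈ 1.732, RHS = √(3) ≈ 1.732 → equal

So the claim does hold at both of these boundary points, even though it is not an identity.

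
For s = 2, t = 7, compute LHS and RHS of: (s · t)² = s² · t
LHS = (2 · 7)² = 196
RHS = 2² · 7 = 28

LHS ≠ RHS, so the equation does not hold here.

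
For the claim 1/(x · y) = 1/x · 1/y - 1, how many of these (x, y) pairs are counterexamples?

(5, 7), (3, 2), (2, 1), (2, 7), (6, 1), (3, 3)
6

Testing each pair:
(5, 7): LHS = 1/35, RHS = -34/35 → counterexample
(3, 2): LHS = 1/6, RHS = -5/6 → counterexample
(2, 1): LHS = 1/2, RHS = -1/2 → counterexample
(2, 7): LHS = 1/14, RHS = -13/14 → counterexample
(6, 1): LHS = 1/6, RHS = -5/6 → counterexample
(3, 3): LHS = 1/9, RHS = -8/9 → counterexample

That makes 6 counterexamples.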